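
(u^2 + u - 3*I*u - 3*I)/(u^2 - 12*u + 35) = (u^2 + u - 3*I*u - 3*I)/(u^2 - 12*u + 35)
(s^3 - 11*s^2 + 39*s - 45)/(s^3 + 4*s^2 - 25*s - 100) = (s^2 - 6*s + 9)/(s^2 + 9*s + 20)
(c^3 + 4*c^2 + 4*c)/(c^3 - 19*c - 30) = c*(c + 2)/(c^2 - 2*c - 15)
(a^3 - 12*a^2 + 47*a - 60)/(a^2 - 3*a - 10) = (a^2 - 7*a + 12)/(a + 2)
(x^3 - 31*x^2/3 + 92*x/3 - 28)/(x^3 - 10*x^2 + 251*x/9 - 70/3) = 3*(x - 2)/(3*x - 5)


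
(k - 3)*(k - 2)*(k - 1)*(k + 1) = k^4 - 5*k^3 + 5*k^2 + 5*k - 6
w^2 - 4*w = w*(w - 4)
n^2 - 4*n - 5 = (n - 5)*(n + 1)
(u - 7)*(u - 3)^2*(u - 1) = u^4 - 14*u^3 + 64*u^2 - 114*u + 63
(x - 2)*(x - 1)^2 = x^3 - 4*x^2 + 5*x - 2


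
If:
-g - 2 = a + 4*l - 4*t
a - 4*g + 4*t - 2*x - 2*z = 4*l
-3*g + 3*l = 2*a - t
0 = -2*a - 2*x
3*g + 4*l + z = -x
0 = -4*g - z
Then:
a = -24/13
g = 14/13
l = -5/26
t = 3/26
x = 24/13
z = -56/13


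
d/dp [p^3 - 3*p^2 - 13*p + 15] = 3*p^2 - 6*p - 13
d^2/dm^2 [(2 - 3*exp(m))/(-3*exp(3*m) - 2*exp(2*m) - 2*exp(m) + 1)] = (108*exp(6*m) - 108*exp(5*m) - 192*exp(4*m) + 49*exp(3*m) - 42*exp(2*m) - 18*exp(m) - 1)*exp(m)/(27*exp(9*m) + 54*exp(8*m) + 90*exp(7*m) + 53*exp(6*m) + 24*exp(5*m) - 24*exp(4*m) - 7*exp(3*m) - 6*exp(2*m) + 6*exp(m) - 1)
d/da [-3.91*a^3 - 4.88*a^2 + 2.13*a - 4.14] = -11.73*a^2 - 9.76*a + 2.13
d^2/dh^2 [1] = 0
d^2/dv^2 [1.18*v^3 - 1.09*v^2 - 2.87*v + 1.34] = 7.08*v - 2.18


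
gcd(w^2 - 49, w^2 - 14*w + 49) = w - 7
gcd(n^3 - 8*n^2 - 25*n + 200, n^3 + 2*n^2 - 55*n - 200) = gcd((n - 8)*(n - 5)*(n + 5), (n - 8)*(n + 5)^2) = n^2 - 3*n - 40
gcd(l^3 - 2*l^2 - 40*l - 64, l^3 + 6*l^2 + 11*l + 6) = l + 2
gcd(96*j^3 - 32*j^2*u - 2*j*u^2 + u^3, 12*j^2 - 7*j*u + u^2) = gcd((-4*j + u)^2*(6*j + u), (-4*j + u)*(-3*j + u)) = -4*j + u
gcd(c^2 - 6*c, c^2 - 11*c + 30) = c - 6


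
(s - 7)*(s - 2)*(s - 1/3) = s^3 - 28*s^2/3 + 17*s - 14/3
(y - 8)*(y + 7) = y^2 - y - 56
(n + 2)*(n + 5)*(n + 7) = n^3 + 14*n^2 + 59*n + 70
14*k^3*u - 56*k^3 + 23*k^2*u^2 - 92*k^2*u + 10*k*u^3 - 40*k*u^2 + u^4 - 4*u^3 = (k + u)*(2*k + u)*(7*k + u)*(u - 4)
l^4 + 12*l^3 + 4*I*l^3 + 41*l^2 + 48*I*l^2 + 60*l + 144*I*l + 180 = (l + 6)^2*(l - I)*(l + 5*I)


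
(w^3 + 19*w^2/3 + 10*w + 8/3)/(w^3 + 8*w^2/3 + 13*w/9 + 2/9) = 3*(w + 4)/(3*w + 1)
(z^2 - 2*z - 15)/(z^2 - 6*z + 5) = (z + 3)/(z - 1)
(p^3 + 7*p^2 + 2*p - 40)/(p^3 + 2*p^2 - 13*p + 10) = (p + 4)/(p - 1)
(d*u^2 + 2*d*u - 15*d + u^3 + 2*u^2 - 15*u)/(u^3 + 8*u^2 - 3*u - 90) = (d + u)/(u + 6)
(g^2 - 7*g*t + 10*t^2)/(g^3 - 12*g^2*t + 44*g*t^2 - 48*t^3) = (g - 5*t)/(g^2 - 10*g*t + 24*t^2)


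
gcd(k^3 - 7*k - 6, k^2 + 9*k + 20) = 1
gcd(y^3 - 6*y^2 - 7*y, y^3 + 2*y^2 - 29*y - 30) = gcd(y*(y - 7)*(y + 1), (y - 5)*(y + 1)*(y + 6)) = y + 1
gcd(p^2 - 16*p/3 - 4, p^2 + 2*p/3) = p + 2/3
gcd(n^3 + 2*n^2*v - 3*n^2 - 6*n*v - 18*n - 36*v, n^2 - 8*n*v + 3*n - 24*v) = n + 3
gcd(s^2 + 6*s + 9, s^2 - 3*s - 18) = s + 3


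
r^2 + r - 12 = (r - 3)*(r + 4)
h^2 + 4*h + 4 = (h + 2)^2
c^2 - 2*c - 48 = (c - 8)*(c + 6)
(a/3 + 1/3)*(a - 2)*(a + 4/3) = a^3/3 + a^2/9 - 10*a/9 - 8/9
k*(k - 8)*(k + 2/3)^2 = k^4 - 20*k^3/3 - 92*k^2/9 - 32*k/9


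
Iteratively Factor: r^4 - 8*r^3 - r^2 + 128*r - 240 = (r + 4)*(r^3 - 12*r^2 + 47*r - 60) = (r - 4)*(r + 4)*(r^2 - 8*r + 15) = (r - 4)*(r - 3)*(r + 4)*(r - 5)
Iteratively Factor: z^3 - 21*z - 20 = (z + 4)*(z^2 - 4*z - 5) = (z - 5)*(z + 4)*(z + 1)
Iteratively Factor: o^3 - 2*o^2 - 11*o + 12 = (o + 3)*(o^2 - 5*o + 4) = (o - 1)*(o + 3)*(o - 4)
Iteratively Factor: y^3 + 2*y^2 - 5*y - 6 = (y - 2)*(y^2 + 4*y + 3) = (y - 2)*(y + 1)*(y + 3)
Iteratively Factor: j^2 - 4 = (j + 2)*(j - 2)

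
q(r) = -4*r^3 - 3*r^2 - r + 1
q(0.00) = 1.00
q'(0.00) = -1.00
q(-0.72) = 1.66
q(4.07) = -322.44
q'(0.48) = -6.64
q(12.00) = -7355.00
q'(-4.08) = -176.28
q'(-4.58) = -225.24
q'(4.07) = -224.20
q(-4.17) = 243.05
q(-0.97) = 2.80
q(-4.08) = 226.81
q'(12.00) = -1801.00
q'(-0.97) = -6.47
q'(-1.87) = -31.74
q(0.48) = -0.61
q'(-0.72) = -2.90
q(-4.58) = 326.94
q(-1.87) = 18.54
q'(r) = -12*r^2 - 6*r - 1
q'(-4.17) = -184.65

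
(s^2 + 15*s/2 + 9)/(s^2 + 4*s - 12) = (s + 3/2)/(s - 2)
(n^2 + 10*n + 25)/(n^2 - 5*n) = (n^2 + 10*n + 25)/(n*(n - 5))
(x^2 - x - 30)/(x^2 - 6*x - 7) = (-x^2 + x + 30)/(-x^2 + 6*x + 7)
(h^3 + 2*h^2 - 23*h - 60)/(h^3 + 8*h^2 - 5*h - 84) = (h^2 - 2*h - 15)/(h^2 + 4*h - 21)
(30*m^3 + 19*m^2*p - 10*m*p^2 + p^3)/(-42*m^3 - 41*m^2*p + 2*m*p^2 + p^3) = (-5*m + p)/(7*m + p)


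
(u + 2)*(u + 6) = u^2 + 8*u + 12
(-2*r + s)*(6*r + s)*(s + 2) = -12*r^2*s - 24*r^2 + 4*r*s^2 + 8*r*s + s^3 + 2*s^2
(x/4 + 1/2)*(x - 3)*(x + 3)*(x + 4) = x^4/4 + 3*x^3/2 - x^2/4 - 27*x/2 - 18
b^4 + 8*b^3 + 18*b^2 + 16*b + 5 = (b + 1)^3*(b + 5)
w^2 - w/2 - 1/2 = (w - 1)*(w + 1/2)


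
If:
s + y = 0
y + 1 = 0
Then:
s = 1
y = -1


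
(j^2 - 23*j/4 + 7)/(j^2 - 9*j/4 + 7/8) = 2*(j - 4)/(2*j - 1)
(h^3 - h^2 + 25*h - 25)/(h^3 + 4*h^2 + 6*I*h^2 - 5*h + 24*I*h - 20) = (h^2 - h*(1 + 5*I) + 5*I)/(h^2 + h*(4 + I) + 4*I)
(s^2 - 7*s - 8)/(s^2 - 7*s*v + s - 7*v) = (s - 8)/(s - 7*v)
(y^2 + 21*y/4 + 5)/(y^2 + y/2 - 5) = (4*y^2 + 21*y + 20)/(2*(2*y^2 + y - 10))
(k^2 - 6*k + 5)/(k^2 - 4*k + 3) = (k - 5)/(k - 3)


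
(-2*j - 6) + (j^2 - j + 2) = j^2 - 3*j - 4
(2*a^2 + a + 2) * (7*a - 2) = 14*a^3 + 3*a^2 + 12*a - 4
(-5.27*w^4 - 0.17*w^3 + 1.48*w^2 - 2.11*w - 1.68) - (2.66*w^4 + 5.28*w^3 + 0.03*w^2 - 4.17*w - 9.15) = -7.93*w^4 - 5.45*w^3 + 1.45*w^2 + 2.06*w + 7.47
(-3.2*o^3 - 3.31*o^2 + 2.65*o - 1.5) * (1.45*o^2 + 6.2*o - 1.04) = -4.64*o^5 - 24.6395*o^4 - 13.3515*o^3 + 17.6974*o^2 - 12.056*o + 1.56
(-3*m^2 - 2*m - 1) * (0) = 0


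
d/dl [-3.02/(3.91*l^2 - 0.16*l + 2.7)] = (23.6164*l - 0.4832)/(3.91*l^2 - 0.16*l + 2.7)^2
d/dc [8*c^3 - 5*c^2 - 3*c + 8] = 24*c^2 - 10*c - 3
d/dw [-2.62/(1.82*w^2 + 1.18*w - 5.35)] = (9.5368*w + 3.0916)/(1.82*w^2 + 1.18*w - 5.35)^2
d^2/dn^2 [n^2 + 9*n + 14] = 2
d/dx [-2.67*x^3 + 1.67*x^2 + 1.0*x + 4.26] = -8.01*x^2 + 3.34*x + 1.0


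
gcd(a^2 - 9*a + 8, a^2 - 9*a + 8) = a^2 - 9*a + 8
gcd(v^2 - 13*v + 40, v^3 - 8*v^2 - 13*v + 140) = v - 5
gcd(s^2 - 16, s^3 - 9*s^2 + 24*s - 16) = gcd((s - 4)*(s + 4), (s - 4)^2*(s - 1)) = s - 4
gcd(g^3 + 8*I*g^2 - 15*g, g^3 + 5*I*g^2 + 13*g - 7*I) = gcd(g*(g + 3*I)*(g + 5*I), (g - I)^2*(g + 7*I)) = 1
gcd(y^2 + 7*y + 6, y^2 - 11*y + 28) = 1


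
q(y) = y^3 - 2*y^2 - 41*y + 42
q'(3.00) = -26.00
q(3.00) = -72.00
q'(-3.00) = -2.00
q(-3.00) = 120.00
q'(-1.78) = -24.37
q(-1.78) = 103.00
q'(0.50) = -42.25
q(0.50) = 21.12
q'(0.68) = -42.33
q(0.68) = 13.51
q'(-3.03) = -1.34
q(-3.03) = 120.05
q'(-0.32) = -39.41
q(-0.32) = 54.88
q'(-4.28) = 31.08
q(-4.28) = 102.44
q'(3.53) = -17.74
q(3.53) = -83.66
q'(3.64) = -15.81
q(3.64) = -85.51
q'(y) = 3*y^2 - 4*y - 41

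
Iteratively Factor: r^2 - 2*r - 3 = (r + 1)*(r - 3)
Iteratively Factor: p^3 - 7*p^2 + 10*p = (p - 2)*(p^2 - 5*p) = p*(p - 2)*(p - 5)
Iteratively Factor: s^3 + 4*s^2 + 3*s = (s + 1)*(s^2 + 3*s) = s*(s + 1)*(s + 3)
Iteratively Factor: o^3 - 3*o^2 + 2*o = (o)*(o^2 - 3*o + 2) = o*(o - 1)*(o - 2)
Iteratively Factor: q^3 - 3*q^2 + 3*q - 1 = (q - 1)*(q^2 - 2*q + 1) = (q - 1)^2*(q - 1)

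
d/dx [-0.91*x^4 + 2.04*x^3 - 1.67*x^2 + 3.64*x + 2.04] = -3.64*x^3 + 6.12*x^2 - 3.34*x + 3.64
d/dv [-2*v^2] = -4*v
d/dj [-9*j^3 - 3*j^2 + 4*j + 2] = -27*j^2 - 6*j + 4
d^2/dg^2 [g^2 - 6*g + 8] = 2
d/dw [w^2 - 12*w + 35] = 2*w - 12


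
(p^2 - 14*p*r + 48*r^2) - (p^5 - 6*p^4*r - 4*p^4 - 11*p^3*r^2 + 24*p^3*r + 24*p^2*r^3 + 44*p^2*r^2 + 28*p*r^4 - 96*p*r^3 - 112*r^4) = -p^5 + 6*p^4*r + 4*p^4 + 11*p^3*r^2 - 24*p^3*r - 24*p^2*r^3 - 44*p^2*r^2 + p^2 - 28*p*r^4 + 96*p*r^3 - 14*p*r + 112*r^4 + 48*r^2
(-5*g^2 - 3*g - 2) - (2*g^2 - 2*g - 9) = -7*g^2 - g + 7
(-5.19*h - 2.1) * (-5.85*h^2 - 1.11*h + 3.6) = 30.3615*h^3 + 18.0459*h^2 - 16.353*h - 7.56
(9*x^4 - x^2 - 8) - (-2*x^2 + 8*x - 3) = 9*x^4 + x^2 - 8*x - 5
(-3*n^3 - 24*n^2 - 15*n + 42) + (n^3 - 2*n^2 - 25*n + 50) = -2*n^3 - 26*n^2 - 40*n + 92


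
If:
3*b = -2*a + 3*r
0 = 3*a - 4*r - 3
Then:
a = 4*r/3 + 1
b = r/9 - 2/3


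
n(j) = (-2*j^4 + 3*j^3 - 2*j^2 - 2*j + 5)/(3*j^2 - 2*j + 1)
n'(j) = (2 - 6*j)*(-2*j^4 + 3*j^3 - 2*j^2 - 2*j + 5)/(3*j^2 - 2*j + 1)^2 + (-8*j^3 + 9*j^2 - 4*j - 2)/(3*j^2 - 2*j + 1)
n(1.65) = -0.87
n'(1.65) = -2.25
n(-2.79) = -6.39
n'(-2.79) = 4.45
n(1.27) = 0.05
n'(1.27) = -2.80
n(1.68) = -0.94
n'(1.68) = -2.24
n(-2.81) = -6.48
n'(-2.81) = 4.47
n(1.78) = -1.16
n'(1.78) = -2.25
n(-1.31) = -0.96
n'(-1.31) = 3.10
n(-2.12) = -3.67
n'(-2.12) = 3.69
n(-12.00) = -102.66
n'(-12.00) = 16.56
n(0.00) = 5.00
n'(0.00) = 8.00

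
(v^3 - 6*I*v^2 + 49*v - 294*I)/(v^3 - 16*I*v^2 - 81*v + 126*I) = (v + 7*I)/(v - 3*I)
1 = 1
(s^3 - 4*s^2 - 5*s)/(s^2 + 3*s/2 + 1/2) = 2*s*(s - 5)/(2*s + 1)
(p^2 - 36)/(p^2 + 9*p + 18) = (p - 6)/(p + 3)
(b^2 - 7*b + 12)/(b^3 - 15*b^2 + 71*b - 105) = (b - 4)/(b^2 - 12*b + 35)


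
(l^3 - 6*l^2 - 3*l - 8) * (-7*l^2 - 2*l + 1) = -7*l^5 + 40*l^4 + 34*l^3 + 56*l^2 + 13*l - 8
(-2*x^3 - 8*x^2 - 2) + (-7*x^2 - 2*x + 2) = -2*x^3 - 15*x^2 - 2*x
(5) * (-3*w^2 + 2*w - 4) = -15*w^2 + 10*w - 20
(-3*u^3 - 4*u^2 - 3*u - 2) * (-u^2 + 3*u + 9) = 3*u^5 - 5*u^4 - 36*u^3 - 43*u^2 - 33*u - 18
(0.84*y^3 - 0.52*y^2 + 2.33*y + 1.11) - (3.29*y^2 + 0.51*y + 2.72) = 0.84*y^3 - 3.81*y^2 + 1.82*y - 1.61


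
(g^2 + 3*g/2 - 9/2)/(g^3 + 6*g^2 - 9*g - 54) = (g - 3/2)/(g^2 + 3*g - 18)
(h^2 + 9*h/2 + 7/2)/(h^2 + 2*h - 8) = (2*h^2 + 9*h + 7)/(2*(h^2 + 2*h - 8))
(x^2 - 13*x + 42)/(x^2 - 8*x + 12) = (x - 7)/(x - 2)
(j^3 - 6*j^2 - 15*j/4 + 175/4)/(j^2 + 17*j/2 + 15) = (2*j^2 - 17*j + 35)/(2*(j + 6))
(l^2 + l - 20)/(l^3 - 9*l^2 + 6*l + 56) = (l + 5)/(l^2 - 5*l - 14)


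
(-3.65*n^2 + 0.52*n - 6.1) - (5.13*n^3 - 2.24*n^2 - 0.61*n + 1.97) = -5.13*n^3 - 1.41*n^2 + 1.13*n - 8.07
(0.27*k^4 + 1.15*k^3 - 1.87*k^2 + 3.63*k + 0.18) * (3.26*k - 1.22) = 0.8802*k^5 + 3.4196*k^4 - 7.4992*k^3 + 14.1152*k^2 - 3.8418*k - 0.2196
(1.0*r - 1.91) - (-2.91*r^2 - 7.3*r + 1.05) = 2.91*r^2 + 8.3*r - 2.96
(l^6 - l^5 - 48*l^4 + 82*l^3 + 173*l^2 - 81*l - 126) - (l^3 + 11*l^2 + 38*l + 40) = l^6 - l^5 - 48*l^4 + 81*l^3 + 162*l^2 - 119*l - 166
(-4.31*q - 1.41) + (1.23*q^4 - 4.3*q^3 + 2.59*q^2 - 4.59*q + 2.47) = 1.23*q^4 - 4.3*q^3 + 2.59*q^2 - 8.9*q + 1.06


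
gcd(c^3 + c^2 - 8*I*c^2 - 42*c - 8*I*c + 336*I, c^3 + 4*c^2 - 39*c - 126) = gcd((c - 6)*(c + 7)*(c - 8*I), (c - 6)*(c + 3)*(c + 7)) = c^2 + c - 42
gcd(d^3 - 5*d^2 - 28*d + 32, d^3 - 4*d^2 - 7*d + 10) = d - 1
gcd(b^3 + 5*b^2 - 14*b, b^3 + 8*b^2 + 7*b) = b^2 + 7*b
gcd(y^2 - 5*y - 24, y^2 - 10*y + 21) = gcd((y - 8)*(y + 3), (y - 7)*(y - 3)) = 1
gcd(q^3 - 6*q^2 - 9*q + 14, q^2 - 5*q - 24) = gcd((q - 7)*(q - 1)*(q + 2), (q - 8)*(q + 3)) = 1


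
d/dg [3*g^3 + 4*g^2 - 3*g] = 9*g^2 + 8*g - 3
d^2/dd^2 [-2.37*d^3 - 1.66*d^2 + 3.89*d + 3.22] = -14.22*d - 3.32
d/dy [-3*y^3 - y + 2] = -9*y^2 - 1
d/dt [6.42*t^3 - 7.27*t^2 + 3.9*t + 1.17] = 19.26*t^2 - 14.54*t + 3.9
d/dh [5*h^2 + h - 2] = 10*h + 1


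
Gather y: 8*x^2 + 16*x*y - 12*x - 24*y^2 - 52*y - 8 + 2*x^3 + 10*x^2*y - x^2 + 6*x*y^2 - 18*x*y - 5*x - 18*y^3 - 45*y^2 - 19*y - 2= 2*x^3 + 7*x^2 - 17*x - 18*y^3 + y^2*(6*x - 69) + y*(10*x^2 - 2*x - 71) - 10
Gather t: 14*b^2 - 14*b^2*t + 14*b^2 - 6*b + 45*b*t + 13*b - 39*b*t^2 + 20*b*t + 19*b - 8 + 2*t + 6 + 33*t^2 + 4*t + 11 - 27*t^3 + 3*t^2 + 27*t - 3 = 28*b^2 + 26*b - 27*t^3 + t^2*(36 - 39*b) + t*(-14*b^2 + 65*b + 33) + 6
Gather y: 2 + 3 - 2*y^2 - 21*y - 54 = -2*y^2 - 21*y - 49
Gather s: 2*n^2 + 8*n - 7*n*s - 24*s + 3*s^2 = 2*n^2 + 8*n + 3*s^2 + s*(-7*n - 24)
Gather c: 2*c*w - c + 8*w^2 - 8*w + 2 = c*(2*w - 1) + 8*w^2 - 8*w + 2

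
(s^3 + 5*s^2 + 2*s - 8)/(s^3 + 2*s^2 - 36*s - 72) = (s^2 + 3*s - 4)/(s^2 - 36)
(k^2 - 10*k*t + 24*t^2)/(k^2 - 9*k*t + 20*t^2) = (-k + 6*t)/(-k + 5*t)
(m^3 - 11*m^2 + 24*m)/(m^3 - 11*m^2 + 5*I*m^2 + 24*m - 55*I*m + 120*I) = m/(m + 5*I)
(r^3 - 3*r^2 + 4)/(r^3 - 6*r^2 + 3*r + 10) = (r - 2)/(r - 5)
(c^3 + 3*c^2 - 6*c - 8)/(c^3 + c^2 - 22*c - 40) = (c^2 - c - 2)/(c^2 - 3*c - 10)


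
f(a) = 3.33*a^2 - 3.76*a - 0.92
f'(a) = 6.66*a - 3.76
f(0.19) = -1.51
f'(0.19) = -2.49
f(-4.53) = 84.45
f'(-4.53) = -33.93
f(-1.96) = 19.24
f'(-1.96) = -16.81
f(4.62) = 52.79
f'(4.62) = 27.01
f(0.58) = -1.98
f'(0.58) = 0.10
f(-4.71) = 90.66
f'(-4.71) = -35.13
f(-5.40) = 116.49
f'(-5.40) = -39.72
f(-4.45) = 81.75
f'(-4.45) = -33.40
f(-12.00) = 523.72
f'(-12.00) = -83.68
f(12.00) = 433.48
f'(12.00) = 76.16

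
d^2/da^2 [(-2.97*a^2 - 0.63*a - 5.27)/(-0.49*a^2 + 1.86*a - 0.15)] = (-8.88178419700125e-16*a^4 + 5.716242*a^3 + 6.282192*a^2 - 29.096298*a + 36.174684)/(0.117649*a^6 - 1.339758*a^5 + 5.193657*a^4 - 7.255116*a^3 + 1.589895*a^2 - 0.12555*a + 0.003375)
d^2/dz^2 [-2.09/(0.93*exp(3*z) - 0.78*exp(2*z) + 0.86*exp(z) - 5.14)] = (-2.09*(2.79*exp(2*z) - 1.56*exp(z) + 0.86)*(5.58*exp(2*z) - 3.12*exp(z) + 1.72)*exp(z) + (17.4933*exp(2*z) - 6.5208*exp(z) + 1.7974)*(0.93*exp(3*z) - 0.78*exp(2*z) + 0.86*exp(z) - 5.14))*exp(z)/(0.93*exp(3*z) - 0.78*exp(2*z) + 0.86*exp(z) - 5.14)^3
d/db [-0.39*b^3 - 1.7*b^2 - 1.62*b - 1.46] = -1.17*b^2 - 3.4*b - 1.62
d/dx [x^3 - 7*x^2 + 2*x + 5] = 3*x^2 - 14*x + 2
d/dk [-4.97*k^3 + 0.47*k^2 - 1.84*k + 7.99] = -14.91*k^2 + 0.94*k - 1.84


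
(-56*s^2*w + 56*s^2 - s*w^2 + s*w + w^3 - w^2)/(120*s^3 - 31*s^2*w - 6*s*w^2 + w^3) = (-7*s*w + 7*s - w^2 + w)/(15*s^2 - 2*s*w - w^2)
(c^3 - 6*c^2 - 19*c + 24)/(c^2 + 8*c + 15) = (c^2 - 9*c + 8)/(c + 5)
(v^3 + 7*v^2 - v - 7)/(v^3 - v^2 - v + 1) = (v + 7)/(v - 1)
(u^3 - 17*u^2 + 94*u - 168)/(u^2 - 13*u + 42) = u - 4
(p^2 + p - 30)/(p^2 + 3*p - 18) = (p - 5)/(p - 3)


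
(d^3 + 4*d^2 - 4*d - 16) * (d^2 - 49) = d^5 + 4*d^4 - 53*d^3 - 212*d^2 + 196*d + 784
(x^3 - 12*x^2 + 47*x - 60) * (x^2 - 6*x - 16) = x^5 - 18*x^4 + 103*x^3 - 150*x^2 - 392*x + 960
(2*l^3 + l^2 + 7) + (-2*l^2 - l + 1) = 2*l^3 - l^2 - l + 8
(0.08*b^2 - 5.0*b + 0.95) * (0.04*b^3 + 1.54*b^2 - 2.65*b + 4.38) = 0.0032*b^5 - 0.0768*b^4 - 7.874*b^3 + 15.0634*b^2 - 24.4175*b + 4.161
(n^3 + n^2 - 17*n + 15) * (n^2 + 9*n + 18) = n^5 + 10*n^4 + 10*n^3 - 120*n^2 - 171*n + 270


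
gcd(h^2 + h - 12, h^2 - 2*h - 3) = h - 3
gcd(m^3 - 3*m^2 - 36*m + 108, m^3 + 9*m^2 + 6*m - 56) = 1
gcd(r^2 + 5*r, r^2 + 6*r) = r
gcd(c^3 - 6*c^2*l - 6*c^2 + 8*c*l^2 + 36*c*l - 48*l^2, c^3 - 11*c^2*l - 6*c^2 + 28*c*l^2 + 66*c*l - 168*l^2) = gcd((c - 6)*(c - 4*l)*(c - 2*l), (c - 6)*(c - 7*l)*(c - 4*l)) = c^2 - 4*c*l - 6*c + 24*l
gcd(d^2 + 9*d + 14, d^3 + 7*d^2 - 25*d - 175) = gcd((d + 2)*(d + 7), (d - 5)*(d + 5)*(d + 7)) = d + 7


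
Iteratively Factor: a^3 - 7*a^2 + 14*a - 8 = (a - 1)*(a^2 - 6*a + 8) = (a - 2)*(a - 1)*(a - 4)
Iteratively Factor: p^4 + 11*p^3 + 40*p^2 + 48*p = (p + 3)*(p^3 + 8*p^2 + 16*p) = (p + 3)*(p + 4)*(p^2 + 4*p) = (p + 3)*(p + 4)^2*(p)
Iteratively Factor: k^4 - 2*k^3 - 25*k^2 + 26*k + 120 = (k - 5)*(k^3 + 3*k^2 - 10*k - 24) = (k - 5)*(k + 2)*(k^2 + k - 12) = (k - 5)*(k + 2)*(k + 4)*(k - 3)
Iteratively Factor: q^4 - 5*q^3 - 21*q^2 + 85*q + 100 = (q - 5)*(q^3 - 21*q - 20) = (q - 5)^2*(q^2 + 5*q + 4) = (q - 5)^2*(q + 1)*(q + 4)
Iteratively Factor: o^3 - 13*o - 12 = (o - 4)*(o^2 + 4*o + 3) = (o - 4)*(o + 3)*(o + 1)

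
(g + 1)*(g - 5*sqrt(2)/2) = g^2 - 5*sqrt(2)*g/2 + g - 5*sqrt(2)/2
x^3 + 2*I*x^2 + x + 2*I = (x - I)*(x + I)*(x + 2*I)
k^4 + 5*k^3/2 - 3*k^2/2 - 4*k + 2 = (k - 1)*(k - 1/2)*(k + 2)^2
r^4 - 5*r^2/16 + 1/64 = (r - 1/2)*(r - 1/4)*(r + 1/4)*(r + 1/2)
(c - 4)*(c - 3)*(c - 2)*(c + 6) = c^4 - 3*c^3 - 28*c^2 + 132*c - 144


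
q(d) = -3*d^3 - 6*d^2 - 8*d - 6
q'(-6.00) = -260.00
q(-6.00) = 474.00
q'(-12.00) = -1160.00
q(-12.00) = 4410.00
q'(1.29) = -38.46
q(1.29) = -32.74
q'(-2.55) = -35.92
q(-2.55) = 25.13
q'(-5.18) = -187.33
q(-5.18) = 291.42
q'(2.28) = -82.15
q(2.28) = -90.99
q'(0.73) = -21.56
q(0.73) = -16.20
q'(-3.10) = -57.29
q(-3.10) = 50.51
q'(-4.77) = -155.54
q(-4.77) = 221.24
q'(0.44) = -15.02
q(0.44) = -10.94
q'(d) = -9*d^2 - 12*d - 8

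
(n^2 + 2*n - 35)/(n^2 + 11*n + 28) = (n - 5)/(n + 4)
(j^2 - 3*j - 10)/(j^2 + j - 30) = (j + 2)/(j + 6)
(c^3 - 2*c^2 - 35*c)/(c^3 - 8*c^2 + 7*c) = (c + 5)/(c - 1)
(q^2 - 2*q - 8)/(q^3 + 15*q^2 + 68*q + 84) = (q - 4)/(q^2 + 13*q + 42)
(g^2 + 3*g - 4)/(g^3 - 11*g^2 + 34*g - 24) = (g + 4)/(g^2 - 10*g + 24)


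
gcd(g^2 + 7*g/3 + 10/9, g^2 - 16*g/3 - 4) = g + 2/3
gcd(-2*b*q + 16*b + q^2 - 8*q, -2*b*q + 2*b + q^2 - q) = -2*b + q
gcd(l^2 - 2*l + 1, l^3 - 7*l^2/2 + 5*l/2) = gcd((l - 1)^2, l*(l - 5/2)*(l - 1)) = l - 1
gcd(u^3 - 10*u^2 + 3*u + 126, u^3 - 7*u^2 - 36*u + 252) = u^2 - 13*u + 42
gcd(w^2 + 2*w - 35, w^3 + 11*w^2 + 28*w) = w + 7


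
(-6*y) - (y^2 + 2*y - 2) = -y^2 - 8*y + 2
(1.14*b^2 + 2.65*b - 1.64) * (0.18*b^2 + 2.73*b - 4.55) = 0.2052*b^4 + 3.5892*b^3 + 1.7523*b^2 - 16.5347*b + 7.462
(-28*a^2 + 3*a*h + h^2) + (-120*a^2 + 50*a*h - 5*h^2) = -148*a^2 + 53*a*h - 4*h^2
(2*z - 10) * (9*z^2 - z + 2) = 18*z^3 - 92*z^2 + 14*z - 20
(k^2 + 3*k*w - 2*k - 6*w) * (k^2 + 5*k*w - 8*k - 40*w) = k^4 + 8*k^3*w - 10*k^3 + 15*k^2*w^2 - 80*k^2*w + 16*k^2 - 150*k*w^2 + 128*k*w + 240*w^2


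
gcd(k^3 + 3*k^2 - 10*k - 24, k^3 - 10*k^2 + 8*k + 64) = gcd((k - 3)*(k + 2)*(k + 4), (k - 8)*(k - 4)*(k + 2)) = k + 2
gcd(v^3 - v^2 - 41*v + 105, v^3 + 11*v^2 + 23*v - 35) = v + 7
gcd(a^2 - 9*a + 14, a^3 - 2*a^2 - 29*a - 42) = a - 7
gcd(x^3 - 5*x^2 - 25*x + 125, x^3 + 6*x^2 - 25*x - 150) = x^2 - 25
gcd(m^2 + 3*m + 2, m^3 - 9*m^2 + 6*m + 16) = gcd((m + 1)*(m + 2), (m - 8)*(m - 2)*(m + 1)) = m + 1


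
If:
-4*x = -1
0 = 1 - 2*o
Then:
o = 1/2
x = 1/4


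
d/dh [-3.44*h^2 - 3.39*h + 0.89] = -6.88*h - 3.39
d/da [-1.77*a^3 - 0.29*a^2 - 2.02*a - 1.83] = -5.31*a^2 - 0.58*a - 2.02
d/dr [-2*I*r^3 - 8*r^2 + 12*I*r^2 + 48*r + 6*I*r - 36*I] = -6*I*r^2 + r*(-16 + 24*I) + 48 + 6*I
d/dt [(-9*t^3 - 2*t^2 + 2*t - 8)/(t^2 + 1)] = (-9*t^4 - 29*t^2 + 12*t + 2)/(t^4 + 2*t^2 + 1)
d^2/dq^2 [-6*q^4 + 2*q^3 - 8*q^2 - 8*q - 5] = -72*q^2 + 12*q - 16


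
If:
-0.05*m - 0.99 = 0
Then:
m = -19.80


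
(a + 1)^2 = a^2 + 2*a + 1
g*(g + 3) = g^2 + 3*g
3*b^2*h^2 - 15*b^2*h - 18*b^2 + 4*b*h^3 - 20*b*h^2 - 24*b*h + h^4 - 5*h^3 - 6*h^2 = (b + h)*(3*b + h)*(h - 6)*(h + 1)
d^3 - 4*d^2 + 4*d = d*(d - 2)^2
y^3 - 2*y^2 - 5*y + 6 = (y - 3)*(y - 1)*(y + 2)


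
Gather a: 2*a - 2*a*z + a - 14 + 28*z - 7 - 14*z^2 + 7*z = a*(3 - 2*z) - 14*z^2 + 35*z - 21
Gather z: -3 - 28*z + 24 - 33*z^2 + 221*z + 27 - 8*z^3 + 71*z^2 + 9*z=-8*z^3 + 38*z^2 + 202*z + 48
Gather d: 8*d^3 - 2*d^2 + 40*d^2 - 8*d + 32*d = 8*d^3 + 38*d^2 + 24*d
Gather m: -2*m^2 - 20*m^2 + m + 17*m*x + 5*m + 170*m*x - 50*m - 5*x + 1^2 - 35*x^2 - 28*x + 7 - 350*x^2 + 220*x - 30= -22*m^2 + m*(187*x - 44) - 385*x^2 + 187*x - 22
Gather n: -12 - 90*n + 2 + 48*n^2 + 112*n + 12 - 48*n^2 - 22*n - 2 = 0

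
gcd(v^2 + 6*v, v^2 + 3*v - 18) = v + 6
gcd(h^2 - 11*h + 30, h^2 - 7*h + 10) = h - 5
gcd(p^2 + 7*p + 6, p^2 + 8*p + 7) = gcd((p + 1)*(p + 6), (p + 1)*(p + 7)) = p + 1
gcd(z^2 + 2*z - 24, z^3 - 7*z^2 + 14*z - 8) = z - 4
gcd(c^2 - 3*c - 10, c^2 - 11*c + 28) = 1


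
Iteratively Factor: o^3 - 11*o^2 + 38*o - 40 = (o - 2)*(o^2 - 9*o + 20) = (o - 5)*(o - 2)*(o - 4)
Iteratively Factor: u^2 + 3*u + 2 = (u + 2)*(u + 1)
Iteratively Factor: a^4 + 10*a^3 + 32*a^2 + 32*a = (a)*(a^3 + 10*a^2 + 32*a + 32) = a*(a + 2)*(a^2 + 8*a + 16) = a*(a + 2)*(a + 4)*(a + 4)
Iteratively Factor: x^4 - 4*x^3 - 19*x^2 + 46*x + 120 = (x + 2)*(x^3 - 6*x^2 - 7*x + 60) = (x - 4)*(x + 2)*(x^2 - 2*x - 15) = (x - 5)*(x - 4)*(x + 2)*(x + 3)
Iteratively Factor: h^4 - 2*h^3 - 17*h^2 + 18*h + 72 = (h - 4)*(h^3 + 2*h^2 - 9*h - 18) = (h - 4)*(h + 3)*(h^2 - h - 6) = (h - 4)*(h - 3)*(h + 3)*(h + 2)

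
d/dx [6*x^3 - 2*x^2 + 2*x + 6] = 18*x^2 - 4*x + 2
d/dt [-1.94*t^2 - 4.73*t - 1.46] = -3.88*t - 4.73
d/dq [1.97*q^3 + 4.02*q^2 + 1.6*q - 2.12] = 5.91*q^2 + 8.04*q + 1.6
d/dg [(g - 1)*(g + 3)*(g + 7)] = 3*g^2 + 18*g + 11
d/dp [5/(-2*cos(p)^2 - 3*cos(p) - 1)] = -5*(4*cos(p) + 3)*sin(p)/(3*cos(p) + cos(2*p) + 2)^2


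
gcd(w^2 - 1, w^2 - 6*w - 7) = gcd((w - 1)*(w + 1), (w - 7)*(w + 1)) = w + 1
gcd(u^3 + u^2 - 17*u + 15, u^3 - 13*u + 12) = u^2 - 4*u + 3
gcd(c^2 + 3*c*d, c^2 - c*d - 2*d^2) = 1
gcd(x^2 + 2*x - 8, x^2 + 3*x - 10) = x - 2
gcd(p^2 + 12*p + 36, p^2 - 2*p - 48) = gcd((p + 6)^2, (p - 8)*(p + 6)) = p + 6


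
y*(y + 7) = y^2 + 7*y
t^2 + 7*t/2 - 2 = (t - 1/2)*(t + 4)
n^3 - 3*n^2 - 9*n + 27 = (n - 3)^2*(n + 3)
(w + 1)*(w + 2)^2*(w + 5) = w^4 + 10*w^3 + 33*w^2 + 44*w + 20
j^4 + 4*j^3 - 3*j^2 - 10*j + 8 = (j - 1)^2*(j + 2)*(j + 4)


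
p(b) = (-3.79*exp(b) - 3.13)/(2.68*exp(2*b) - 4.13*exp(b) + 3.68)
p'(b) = (-3.79*exp(b) - 3.13)*(-5.36*exp(2*b) + 4.13*exp(b))/(2.68*exp(2*b) - 4.13*exp(b) + 3.68)^2 - 3.79*exp(b)/(2.68*exp(2*b) - 4.13*exp(b) + 3.68) = (10.1572*exp(2*b) + 16.7768*exp(b) - 26.8741)*exp(b)/(7.1824*exp(4*b) - 22.1368*exp(3*b) + 36.7817*exp(2*b) - 30.3968*exp(b) + 13.5424)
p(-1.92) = -1.18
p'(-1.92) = -0.36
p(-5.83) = -0.86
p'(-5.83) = -0.01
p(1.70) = -0.39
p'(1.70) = 0.54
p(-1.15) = -1.64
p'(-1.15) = -0.93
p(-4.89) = -0.87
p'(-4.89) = -0.02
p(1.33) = -0.66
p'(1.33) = 0.99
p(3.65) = -0.04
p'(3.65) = 0.04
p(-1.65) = -1.29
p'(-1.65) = -0.50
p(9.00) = 0.00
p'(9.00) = 0.00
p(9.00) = 0.00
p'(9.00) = 0.00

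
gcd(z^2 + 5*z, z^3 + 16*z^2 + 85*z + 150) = z + 5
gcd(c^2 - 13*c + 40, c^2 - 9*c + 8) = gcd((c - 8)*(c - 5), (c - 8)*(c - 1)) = c - 8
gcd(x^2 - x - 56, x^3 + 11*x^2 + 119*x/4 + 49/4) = x + 7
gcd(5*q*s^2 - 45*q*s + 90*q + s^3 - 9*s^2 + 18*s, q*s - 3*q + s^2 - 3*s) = s - 3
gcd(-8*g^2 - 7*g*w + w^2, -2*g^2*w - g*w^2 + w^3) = g + w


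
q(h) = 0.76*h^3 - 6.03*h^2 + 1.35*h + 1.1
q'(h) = 2.28*h^2 - 12.06*h + 1.35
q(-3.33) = -98.33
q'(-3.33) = 66.79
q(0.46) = 0.52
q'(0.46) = -3.72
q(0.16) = 1.16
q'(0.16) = -0.52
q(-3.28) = -95.02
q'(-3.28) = 65.44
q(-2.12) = -36.10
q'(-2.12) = 37.16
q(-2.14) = -36.85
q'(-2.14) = 37.60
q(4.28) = -44.00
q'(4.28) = -8.50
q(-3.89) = -140.13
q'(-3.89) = 82.76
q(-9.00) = -1053.52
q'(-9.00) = 294.57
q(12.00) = 462.26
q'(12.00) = 184.95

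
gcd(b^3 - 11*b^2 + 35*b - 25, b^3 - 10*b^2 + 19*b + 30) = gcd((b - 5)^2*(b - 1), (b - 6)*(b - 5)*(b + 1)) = b - 5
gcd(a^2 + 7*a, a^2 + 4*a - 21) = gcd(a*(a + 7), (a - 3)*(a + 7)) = a + 7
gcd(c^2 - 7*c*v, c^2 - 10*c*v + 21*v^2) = -c + 7*v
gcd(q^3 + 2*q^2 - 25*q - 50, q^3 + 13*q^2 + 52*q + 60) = q^2 + 7*q + 10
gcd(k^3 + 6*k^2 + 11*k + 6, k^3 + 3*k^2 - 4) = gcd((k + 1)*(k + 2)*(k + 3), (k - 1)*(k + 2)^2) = k + 2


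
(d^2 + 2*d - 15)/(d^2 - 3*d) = (d + 5)/d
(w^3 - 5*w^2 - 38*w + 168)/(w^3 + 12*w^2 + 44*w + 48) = (w^2 - 11*w + 28)/(w^2 + 6*w + 8)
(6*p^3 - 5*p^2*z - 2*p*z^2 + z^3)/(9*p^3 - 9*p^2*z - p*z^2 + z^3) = (2*p + z)/(3*p + z)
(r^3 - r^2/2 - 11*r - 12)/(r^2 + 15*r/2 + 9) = (r^2 - 2*r - 8)/(r + 6)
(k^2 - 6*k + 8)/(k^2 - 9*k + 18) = (k^2 - 6*k + 8)/(k^2 - 9*k + 18)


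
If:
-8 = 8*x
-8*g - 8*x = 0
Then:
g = 1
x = -1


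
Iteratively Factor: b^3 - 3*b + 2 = (b - 1)*(b^2 + b - 2) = (b - 1)*(b + 2)*(b - 1)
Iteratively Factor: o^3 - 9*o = (o)*(o^2 - 9) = o*(o + 3)*(o - 3)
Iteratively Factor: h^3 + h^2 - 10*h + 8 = (h + 4)*(h^2 - 3*h + 2) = (h - 2)*(h + 4)*(h - 1)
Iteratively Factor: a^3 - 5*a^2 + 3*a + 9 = (a - 3)*(a^2 - 2*a - 3) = (a - 3)*(a + 1)*(a - 3)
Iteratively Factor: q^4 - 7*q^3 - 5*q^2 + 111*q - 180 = (q + 4)*(q^3 - 11*q^2 + 39*q - 45) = (q - 3)*(q + 4)*(q^2 - 8*q + 15) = (q - 5)*(q - 3)*(q + 4)*(q - 3)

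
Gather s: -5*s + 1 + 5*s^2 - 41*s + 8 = 5*s^2 - 46*s + 9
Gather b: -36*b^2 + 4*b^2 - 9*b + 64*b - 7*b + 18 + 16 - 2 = -32*b^2 + 48*b + 32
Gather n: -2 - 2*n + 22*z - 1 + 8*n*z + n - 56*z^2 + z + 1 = n*(8*z - 1) - 56*z^2 + 23*z - 2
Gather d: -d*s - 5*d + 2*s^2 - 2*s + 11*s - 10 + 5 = d*(-s - 5) + 2*s^2 + 9*s - 5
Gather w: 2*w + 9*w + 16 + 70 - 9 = 11*w + 77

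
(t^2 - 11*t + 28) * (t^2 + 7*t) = t^4 - 4*t^3 - 49*t^2 + 196*t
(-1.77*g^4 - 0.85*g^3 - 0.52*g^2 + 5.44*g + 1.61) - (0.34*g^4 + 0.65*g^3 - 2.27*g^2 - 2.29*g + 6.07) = -2.11*g^4 - 1.5*g^3 + 1.75*g^2 + 7.73*g - 4.46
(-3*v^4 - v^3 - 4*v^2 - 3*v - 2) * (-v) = 3*v^5 + v^4 + 4*v^3 + 3*v^2 + 2*v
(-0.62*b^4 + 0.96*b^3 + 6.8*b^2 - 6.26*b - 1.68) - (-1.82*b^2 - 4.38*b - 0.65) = -0.62*b^4 + 0.96*b^3 + 8.62*b^2 - 1.88*b - 1.03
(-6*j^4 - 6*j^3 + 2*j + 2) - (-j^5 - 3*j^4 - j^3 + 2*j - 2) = j^5 - 3*j^4 - 5*j^3 + 4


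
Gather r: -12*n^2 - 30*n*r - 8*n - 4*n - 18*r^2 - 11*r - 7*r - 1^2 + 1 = -12*n^2 - 12*n - 18*r^2 + r*(-30*n - 18)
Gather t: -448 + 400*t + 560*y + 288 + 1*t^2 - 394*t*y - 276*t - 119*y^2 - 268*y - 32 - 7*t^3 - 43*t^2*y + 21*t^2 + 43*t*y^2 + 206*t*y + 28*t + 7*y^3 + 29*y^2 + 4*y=-7*t^3 + t^2*(22 - 43*y) + t*(43*y^2 - 188*y + 152) + 7*y^3 - 90*y^2 + 296*y - 192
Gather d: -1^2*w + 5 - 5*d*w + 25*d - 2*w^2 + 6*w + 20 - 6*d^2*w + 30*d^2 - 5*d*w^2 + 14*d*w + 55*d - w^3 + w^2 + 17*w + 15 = d^2*(30 - 6*w) + d*(-5*w^2 + 9*w + 80) - w^3 - w^2 + 22*w + 40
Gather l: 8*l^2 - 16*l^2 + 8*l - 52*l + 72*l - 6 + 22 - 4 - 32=-8*l^2 + 28*l - 20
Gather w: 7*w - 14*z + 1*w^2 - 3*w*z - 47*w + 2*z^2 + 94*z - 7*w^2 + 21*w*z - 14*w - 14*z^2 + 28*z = -6*w^2 + w*(18*z - 54) - 12*z^2 + 108*z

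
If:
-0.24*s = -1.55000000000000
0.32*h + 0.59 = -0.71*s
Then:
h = -16.17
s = 6.46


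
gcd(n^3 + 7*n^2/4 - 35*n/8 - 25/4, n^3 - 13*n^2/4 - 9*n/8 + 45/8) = n + 5/4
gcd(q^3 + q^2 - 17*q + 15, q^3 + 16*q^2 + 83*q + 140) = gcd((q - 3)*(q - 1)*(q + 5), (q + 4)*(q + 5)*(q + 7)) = q + 5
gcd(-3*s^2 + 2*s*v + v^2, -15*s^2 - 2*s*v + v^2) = 3*s + v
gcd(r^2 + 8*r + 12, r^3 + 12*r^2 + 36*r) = r + 6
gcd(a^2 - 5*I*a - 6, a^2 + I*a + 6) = a - 2*I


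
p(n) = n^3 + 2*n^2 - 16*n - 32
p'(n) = 3*n^2 + 4*n - 16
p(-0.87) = -17.22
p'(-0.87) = -17.21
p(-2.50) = 4.88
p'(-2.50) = -7.25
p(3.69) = -13.56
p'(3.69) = 39.61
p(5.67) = 123.86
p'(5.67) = 103.13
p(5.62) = 118.75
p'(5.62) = 101.23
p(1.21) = -46.66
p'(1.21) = -6.77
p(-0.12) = -30.05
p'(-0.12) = -16.44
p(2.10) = -47.52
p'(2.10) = 5.63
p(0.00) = -32.00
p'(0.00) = -16.00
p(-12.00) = -1280.00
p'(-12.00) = 368.00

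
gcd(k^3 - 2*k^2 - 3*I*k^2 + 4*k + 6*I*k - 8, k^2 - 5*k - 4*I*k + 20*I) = k - 4*I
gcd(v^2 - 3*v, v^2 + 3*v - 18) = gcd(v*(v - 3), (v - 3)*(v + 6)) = v - 3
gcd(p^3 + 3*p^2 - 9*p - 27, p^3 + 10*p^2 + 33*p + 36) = p^2 + 6*p + 9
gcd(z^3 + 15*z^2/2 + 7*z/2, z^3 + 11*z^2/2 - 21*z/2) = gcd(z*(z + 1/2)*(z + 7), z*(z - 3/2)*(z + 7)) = z^2 + 7*z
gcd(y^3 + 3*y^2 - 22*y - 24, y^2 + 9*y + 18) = y + 6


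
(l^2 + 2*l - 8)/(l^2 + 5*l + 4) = (l - 2)/(l + 1)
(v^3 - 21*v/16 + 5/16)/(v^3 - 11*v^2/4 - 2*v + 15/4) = (v - 1/4)/(v - 3)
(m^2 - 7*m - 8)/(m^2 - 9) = (m^2 - 7*m - 8)/(m^2 - 9)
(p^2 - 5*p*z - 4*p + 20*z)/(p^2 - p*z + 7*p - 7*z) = (p^2 - 5*p*z - 4*p + 20*z)/(p^2 - p*z + 7*p - 7*z)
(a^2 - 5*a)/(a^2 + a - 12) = a*(a - 5)/(a^2 + a - 12)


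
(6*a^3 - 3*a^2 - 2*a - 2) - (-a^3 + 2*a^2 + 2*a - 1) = 7*a^3 - 5*a^2 - 4*a - 1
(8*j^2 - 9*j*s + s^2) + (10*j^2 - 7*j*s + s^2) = 18*j^2 - 16*j*s + 2*s^2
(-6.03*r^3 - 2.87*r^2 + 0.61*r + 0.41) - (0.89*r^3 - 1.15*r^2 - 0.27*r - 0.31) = -6.92*r^3 - 1.72*r^2 + 0.88*r + 0.72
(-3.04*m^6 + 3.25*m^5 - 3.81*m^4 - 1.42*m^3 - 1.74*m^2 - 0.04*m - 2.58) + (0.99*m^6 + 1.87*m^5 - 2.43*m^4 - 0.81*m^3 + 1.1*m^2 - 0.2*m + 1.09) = -2.05*m^6 + 5.12*m^5 - 6.24*m^4 - 2.23*m^3 - 0.64*m^2 - 0.24*m - 1.49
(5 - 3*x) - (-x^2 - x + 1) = x^2 - 2*x + 4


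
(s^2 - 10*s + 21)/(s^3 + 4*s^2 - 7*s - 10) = (s^2 - 10*s + 21)/(s^3 + 4*s^2 - 7*s - 10)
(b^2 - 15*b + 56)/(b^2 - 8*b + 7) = (b - 8)/(b - 1)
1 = 1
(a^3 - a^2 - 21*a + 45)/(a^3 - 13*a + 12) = (a^2 + 2*a - 15)/(a^2 + 3*a - 4)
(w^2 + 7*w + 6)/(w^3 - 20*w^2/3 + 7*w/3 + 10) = 3*(w + 6)/(3*w^2 - 23*w + 30)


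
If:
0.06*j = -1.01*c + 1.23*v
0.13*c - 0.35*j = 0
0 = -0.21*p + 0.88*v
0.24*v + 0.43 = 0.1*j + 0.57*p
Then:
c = 0.23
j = 0.09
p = 0.82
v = 0.20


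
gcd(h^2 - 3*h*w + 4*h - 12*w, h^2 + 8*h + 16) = h + 4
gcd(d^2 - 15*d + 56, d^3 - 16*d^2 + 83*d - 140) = d - 7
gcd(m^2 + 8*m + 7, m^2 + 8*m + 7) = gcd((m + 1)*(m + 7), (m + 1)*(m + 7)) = m^2 + 8*m + 7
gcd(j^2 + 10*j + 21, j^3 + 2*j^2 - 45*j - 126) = j + 3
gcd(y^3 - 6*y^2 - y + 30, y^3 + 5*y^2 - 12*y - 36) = y^2 - y - 6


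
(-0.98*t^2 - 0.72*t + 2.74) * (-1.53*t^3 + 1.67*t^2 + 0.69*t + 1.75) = 1.4994*t^5 - 0.535*t^4 - 6.0708*t^3 + 2.364*t^2 + 0.6306*t + 4.795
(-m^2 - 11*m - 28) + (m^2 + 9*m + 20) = -2*m - 8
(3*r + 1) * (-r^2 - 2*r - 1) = -3*r^3 - 7*r^2 - 5*r - 1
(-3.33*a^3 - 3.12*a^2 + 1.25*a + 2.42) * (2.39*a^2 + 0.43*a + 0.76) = -7.9587*a^5 - 8.8887*a^4 - 0.8849*a^3 + 3.9501*a^2 + 1.9906*a + 1.8392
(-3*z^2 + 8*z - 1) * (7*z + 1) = -21*z^3 + 53*z^2 + z - 1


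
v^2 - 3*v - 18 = (v - 6)*(v + 3)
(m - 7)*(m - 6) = m^2 - 13*m + 42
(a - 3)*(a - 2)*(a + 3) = a^3 - 2*a^2 - 9*a + 18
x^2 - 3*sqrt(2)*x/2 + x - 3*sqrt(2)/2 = (x + 1)*(x - 3*sqrt(2)/2)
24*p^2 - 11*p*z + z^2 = (-8*p + z)*(-3*p + z)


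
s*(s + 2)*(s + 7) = s^3 + 9*s^2 + 14*s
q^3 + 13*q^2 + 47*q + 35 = (q + 1)*(q + 5)*(q + 7)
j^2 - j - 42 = (j - 7)*(j + 6)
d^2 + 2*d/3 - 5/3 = (d - 1)*(d + 5/3)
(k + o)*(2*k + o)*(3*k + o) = 6*k^3 + 11*k^2*o + 6*k*o^2 + o^3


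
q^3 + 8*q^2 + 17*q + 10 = (q + 1)*(q + 2)*(q + 5)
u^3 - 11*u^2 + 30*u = u*(u - 6)*(u - 5)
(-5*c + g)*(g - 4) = -5*c*g + 20*c + g^2 - 4*g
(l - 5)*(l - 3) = l^2 - 8*l + 15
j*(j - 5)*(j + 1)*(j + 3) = j^4 - j^3 - 17*j^2 - 15*j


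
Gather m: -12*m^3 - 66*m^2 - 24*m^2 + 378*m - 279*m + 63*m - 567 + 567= -12*m^3 - 90*m^2 + 162*m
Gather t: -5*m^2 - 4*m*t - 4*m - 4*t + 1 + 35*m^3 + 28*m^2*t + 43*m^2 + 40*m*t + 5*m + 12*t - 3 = 35*m^3 + 38*m^2 + m + t*(28*m^2 + 36*m + 8) - 2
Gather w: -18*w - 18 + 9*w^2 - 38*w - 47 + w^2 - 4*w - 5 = 10*w^2 - 60*w - 70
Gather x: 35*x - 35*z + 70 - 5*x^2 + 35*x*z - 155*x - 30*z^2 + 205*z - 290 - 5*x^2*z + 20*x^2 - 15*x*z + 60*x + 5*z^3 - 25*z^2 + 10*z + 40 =x^2*(15 - 5*z) + x*(20*z - 60) + 5*z^3 - 55*z^2 + 180*z - 180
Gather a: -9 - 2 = -11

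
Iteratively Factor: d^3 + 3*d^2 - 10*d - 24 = (d + 2)*(d^2 + d - 12) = (d + 2)*(d + 4)*(d - 3)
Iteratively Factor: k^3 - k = (k - 1)*(k^2 + k) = k*(k - 1)*(k + 1)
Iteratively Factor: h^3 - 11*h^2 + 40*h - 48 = (h - 4)*(h^2 - 7*h + 12) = (h - 4)*(h - 3)*(h - 4)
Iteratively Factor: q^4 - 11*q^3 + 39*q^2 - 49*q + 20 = (q - 4)*(q^3 - 7*q^2 + 11*q - 5) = (q - 4)*(q - 1)*(q^2 - 6*q + 5) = (q - 4)*(q - 1)^2*(q - 5)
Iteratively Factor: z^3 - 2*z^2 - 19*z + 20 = (z - 5)*(z^2 + 3*z - 4) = (z - 5)*(z - 1)*(z + 4)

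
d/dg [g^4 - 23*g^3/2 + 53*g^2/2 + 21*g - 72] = 4*g^3 - 69*g^2/2 + 53*g + 21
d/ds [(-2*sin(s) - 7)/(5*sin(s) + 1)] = 33*cos(s)/(5*sin(s) + 1)^2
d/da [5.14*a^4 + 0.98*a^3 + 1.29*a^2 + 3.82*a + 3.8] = 20.56*a^3 + 2.94*a^2 + 2.58*a + 3.82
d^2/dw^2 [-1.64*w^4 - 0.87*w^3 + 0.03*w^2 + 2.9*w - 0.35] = -19.68*w^2 - 5.22*w + 0.06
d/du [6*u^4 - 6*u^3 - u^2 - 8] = 2*u*(12*u^2 - 9*u - 1)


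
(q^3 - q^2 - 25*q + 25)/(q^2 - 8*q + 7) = (q^2 - 25)/(q - 7)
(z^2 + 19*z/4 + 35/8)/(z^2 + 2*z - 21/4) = (4*z + 5)/(2*(2*z - 3))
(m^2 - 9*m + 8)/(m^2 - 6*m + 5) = (m - 8)/(m - 5)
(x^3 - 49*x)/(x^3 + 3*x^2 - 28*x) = (x - 7)/(x - 4)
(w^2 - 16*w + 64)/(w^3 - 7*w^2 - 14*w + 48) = (w - 8)/(w^2 + w - 6)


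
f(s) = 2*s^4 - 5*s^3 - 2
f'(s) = 8*s^3 - 15*s^2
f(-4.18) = 973.74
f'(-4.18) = -846.36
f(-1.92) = 60.57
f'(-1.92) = -111.92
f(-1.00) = 5.00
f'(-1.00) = -23.00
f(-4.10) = 907.76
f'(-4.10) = -803.52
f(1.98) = -10.07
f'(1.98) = 3.29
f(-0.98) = 4.55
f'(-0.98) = -21.94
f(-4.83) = 1649.87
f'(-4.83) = -1251.36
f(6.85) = 2794.35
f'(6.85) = 1867.52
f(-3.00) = 295.00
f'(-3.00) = -351.00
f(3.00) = 25.00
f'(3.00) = 81.00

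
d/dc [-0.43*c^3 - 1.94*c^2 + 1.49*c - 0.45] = -1.29*c^2 - 3.88*c + 1.49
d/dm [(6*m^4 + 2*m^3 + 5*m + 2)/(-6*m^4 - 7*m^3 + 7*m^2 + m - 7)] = (-30*m^6 + 84*m^5 + 122*m^4 - 46*m^3 - 35*m^2 - 28*m - 37)/(36*m^8 + 84*m^7 - 35*m^6 - 110*m^5 + 119*m^4 + 112*m^3 - 97*m^2 - 14*m + 49)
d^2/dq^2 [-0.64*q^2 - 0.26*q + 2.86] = -1.28000000000000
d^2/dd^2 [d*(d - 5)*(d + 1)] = 6*d - 8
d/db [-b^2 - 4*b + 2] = -2*b - 4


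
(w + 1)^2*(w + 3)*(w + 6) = w^4 + 11*w^3 + 37*w^2 + 45*w + 18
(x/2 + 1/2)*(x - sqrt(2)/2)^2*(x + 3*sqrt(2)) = x^4/2 + x^3/2 + sqrt(2)*x^3 - 11*x^2/4 + sqrt(2)*x^2 - 11*x/4 + 3*sqrt(2)*x/4 + 3*sqrt(2)/4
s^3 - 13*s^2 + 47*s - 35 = (s - 7)*(s - 5)*(s - 1)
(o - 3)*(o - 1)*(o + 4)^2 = o^4 + 4*o^3 - 13*o^2 - 40*o + 48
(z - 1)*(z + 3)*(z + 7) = z^3 + 9*z^2 + 11*z - 21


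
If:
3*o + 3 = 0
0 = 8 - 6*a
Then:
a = 4/3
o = -1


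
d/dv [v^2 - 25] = 2*v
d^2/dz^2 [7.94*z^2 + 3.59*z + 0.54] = 15.8800000000000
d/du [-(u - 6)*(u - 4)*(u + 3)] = -3*u^2 + 14*u + 6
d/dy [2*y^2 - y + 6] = 4*y - 1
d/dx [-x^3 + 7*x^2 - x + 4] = -3*x^2 + 14*x - 1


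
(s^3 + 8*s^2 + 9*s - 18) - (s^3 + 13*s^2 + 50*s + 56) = -5*s^2 - 41*s - 74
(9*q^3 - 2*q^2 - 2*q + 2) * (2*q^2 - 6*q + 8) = 18*q^5 - 58*q^4 + 80*q^3 - 28*q + 16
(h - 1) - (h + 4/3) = -7/3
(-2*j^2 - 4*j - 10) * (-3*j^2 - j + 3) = 6*j^4 + 14*j^3 + 28*j^2 - 2*j - 30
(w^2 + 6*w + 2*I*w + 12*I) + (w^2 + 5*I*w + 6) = 2*w^2 + 6*w + 7*I*w + 6 + 12*I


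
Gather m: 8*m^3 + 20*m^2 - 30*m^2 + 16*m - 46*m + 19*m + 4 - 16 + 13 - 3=8*m^3 - 10*m^2 - 11*m - 2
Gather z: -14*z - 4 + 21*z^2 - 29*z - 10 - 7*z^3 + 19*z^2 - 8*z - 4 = -7*z^3 + 40*z^2 - 51*z - 18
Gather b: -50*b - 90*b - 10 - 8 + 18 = -140*b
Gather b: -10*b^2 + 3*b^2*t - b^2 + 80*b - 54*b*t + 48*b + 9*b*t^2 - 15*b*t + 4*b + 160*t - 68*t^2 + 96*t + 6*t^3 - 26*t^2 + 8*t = b^2*(3*t - 11) + b*(9*t^2 - 69*t + 132) + 6*t^3 - 94*t^2 + 264*t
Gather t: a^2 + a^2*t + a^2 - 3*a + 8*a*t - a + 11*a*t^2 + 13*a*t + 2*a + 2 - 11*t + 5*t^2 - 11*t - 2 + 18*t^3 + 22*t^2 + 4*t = 2*a^2 - 2*a + 18*t^3 + t^2*(11*a + 27) + t*(a^2 + 21*a - 18)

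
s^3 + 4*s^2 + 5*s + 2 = (s + 1)^2*(s + 2)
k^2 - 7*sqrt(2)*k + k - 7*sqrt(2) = (k + 1)*(k - 7*sqrt(2))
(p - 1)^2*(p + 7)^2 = p^4 + 12*p^3 + 22*p^2 - 84*p + 49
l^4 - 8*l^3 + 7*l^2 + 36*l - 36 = (l - 6)*(l - 3)*(l - 1)*(l + 2)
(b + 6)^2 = b^2 + 12*b + 36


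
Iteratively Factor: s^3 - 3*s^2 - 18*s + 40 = (s - 2)*(s^2 - s - 20) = (s - 5)*(s - 2)*(s + 4)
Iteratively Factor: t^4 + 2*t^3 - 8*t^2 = (t)*(t^3 + 2*t^2 - 8*t) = t*(t - 2)*(t^2 + 4*t) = t*(t - 2)*(t + 4)*(t)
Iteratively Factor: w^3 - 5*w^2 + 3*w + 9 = (w - 3)*(w^2 - 2*w - 3) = (w - 3)*(w + 1)*(w - 3)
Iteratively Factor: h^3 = (h)*(h^2) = h^2*(h)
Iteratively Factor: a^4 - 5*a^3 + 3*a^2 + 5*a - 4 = (a - 1)*(a^3 - 4*a^2 - a + 4) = (a - 1)^2*(a^2 - 3*a - 4) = (a - 4)*(a - 1)^2*(a + 1)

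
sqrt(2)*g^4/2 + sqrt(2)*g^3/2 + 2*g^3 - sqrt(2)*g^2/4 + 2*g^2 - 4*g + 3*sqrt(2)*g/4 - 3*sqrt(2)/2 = (g - 1)*(g + 2)*(g + 3*sqrt(2)/2)*(sqrt(2)*g/2 + 1/2)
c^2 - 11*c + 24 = (c - 8)*(c - 3)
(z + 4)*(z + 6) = z^2 + 10*z + 24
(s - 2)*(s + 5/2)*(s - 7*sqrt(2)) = s^3 - 7*sqrt(2)*s^2 + s^2/2 - 5*s - 7*sqrt(2)*s/2 + 35*sqrt(2)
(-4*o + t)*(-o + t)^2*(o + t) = -4*o^4 + 5*o^3*t + 3*o^2*t^2 - 5*o*t^3 + t^4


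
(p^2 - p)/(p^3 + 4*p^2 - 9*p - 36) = p*(p - 1)/(p^3 + 4*p^2 - 9*p - 36)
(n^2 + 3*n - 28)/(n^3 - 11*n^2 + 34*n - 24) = (n + 7)/(n^2 - 7*n + 6)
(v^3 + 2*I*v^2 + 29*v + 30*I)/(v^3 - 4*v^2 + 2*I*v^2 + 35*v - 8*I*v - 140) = (v^2 + 7*I*v - 6)/(v^2 + v*(-4 + 7*I) - 28*I)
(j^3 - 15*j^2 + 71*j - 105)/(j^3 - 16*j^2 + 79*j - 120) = (j - 7)/(j - 8)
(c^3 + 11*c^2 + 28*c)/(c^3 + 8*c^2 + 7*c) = (c + 4)/(c + 1)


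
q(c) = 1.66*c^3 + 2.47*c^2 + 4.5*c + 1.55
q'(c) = 4.98*c^2 + 4.94*c + 4.5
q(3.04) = 84.69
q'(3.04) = 65.54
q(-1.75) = -7.66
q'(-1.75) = 11.11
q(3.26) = 99.98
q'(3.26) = 73.53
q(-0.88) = -1.63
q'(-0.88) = 4.01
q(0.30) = 3.17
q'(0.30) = 6.43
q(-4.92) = -158.50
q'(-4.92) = 100.74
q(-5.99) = -293.55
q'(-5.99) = 153.59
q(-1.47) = -5.00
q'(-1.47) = 8.00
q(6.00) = 476.03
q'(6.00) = 213.42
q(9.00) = 1452.26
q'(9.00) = 452.34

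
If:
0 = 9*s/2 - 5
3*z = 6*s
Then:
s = 10/9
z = 20/9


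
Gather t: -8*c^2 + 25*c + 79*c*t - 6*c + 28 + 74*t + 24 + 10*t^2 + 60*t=-8*c^2 + 19*c + 10*t^2 + t*(79*c + 134) + 52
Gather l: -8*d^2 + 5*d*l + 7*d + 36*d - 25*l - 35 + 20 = -8*d^2 + 43*d + l*(5*d - 25) - 15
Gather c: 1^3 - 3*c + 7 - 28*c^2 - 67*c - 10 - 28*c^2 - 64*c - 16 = -56*c^2 - 134*c - 18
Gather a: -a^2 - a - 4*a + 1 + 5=-a^2 - 5*a + 6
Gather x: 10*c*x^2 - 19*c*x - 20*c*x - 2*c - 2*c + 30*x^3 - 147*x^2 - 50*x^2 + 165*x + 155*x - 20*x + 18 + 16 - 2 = -4*c + 30*x^3 + x^2*(10*c - 197) + x*(300 - 39*c) + 32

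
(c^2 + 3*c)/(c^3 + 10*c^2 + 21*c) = 1/(c + 7)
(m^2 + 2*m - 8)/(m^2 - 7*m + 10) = (m + 4)/(m - 5)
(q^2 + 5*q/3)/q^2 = (q + 5/3)/q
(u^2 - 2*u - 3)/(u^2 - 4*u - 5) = (u - 3)/(u - 5)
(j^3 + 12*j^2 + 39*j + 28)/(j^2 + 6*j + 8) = (j^2 + 8*j + 7)/(j + 2)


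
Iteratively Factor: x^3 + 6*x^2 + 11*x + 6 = (x + 2)*(x^2 + 4*x + 3) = (x + 2)*(x + 3)*(x + 1)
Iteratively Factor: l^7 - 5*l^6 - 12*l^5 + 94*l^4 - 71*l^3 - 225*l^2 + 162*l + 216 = (l + 1)*(l^6 - 6*l^5 - 6*l^4 + 100*l^3 - 171*l^2 - 54*l + 216) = (l + 1)^2*(l^5 - 7*l^4 + l^3 + 99*l^2 - 270*l + 216) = (l - 2)*(l + 1)^2*(l^4 - 5*l^3 - 9*l^2 + 81*l - 108) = (l - 3)*(l - 2)*(l + 1)^2*(l^3 - 2*l^2 - 15*l + 36) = (l - 3)^2*(l - 2)*(l + 1)^2*(l^2 + l - 12) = (l - 3)^3*(l - 2)*(l + 1)^2*(l + 4)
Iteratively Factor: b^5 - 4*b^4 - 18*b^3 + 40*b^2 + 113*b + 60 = (b - 4)*(b^4 - 18*b^2 - 32*b - 15) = (b - 4)*(b + 3)*(b^3 - 3*b^2 - 9*b - 5) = (b - 5)*(b - 4)*(b + 3)*(b^2 + 2*b + 1) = (b - 5)*(b - 4)*(b + 1)*(b + 3)*(b + 1)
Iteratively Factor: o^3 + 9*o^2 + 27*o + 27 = (o + 3)*(o^2 + 6*o + 9) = (o + 3)^2*(o + 3)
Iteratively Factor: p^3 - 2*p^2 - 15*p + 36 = (p + 4)*(p^2 - 6*p + 9) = (p - 3)*(p + 4)*(p - 3)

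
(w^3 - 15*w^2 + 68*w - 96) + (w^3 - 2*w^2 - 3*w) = 2*w^3 - 17*w^2 + 65*w - 96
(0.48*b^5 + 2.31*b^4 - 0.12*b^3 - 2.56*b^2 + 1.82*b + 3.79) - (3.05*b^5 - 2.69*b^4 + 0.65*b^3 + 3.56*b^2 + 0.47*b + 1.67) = -2.57*b^5 + 5.0*b^4 - 0.77*b^3 - 6.12*b^2 + 1.35*b + 2.12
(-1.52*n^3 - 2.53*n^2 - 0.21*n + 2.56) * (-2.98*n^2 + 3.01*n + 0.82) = 4.5296*n^5 + 2.9642*n^4 - 8.2359*n^3 - 10.3355*n^2 + 7.5334*n + 2.0992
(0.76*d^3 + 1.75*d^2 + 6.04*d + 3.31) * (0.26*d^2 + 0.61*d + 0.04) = 0.1976*d^5 + 0.9186*d^4 + 2.6683*d^3 + 4.615*d^2 + 2.2607*d + 0.1324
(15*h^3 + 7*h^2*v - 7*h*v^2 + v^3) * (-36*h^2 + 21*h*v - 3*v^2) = -540*h^5 + 63*h^4*v + 354*h^3*v^2 - 204*h^2*v^3 + 42*h*v^4 - 3*v^5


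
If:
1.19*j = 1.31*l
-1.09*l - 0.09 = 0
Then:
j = -0.09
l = -0.08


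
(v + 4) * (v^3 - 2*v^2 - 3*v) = v^4 + 2*v^3 - 11*v^2 - 12*v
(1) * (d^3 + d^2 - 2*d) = d^3 + d^2 - 2*d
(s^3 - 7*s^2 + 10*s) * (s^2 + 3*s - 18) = s^5 - 4*s^4 - 29*s^3 + 156*s^2 - 180*s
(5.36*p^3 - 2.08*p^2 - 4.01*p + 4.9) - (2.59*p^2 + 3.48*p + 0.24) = 5.36*p^3 - 4.67*p^2 - 7.49*p + 4.66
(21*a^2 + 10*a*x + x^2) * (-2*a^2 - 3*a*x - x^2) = -42*a^4 - 83*a^3*x - 53*a^2*x^2 - 13*a*x^3 - x^4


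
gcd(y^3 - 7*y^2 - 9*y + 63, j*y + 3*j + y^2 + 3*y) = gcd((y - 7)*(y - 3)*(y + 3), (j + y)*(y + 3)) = y + 3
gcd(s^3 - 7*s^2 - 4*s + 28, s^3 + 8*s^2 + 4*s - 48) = s - 2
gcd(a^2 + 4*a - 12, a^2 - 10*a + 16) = a - 2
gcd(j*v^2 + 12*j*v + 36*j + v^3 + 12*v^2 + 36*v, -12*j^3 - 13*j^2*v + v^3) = j + v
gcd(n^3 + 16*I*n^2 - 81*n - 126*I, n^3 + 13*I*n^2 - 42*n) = n^2 + 13*I*n - 42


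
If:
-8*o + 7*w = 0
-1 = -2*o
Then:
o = 1/2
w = 4/7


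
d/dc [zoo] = 0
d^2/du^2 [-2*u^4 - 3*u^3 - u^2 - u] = -24*u^2 - 18*u - 2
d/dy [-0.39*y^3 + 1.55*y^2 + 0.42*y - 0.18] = -1.17*y^2 + 3.1*y + 0.42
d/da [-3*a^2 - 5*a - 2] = -6*a - 5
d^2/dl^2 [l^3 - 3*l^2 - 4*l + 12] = 6*l - 6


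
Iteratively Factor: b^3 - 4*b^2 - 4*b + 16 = (b - 4)*(b^2 - 4) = (b - 4)*(b + 2)*(b - 2)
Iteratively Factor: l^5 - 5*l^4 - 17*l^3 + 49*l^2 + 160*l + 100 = (l - 5)*(l^4 - 17*l^2 - 36*l - 20) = (l - 5)^2*(l^3 + 5*l^2 + 8*l + 4) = (l - 5)^2*(l + 2)*(l^2 + 3*l + 2) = (l - 5)^2*(l + 2)^2*(l + 1)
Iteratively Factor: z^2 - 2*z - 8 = (z + 2)*(z - 4)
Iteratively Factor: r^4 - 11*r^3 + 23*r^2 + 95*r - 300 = (r - 4)*(r^3 - 7*r^2 - 5*r + 75) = (r - 5)*(r - 4)*(r^2 - 2*r - 15) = (r - 5)*(r - 4)*(r + 3)*(r - 5)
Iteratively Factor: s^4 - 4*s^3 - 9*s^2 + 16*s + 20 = (s + 2)*(s^3 - 6*s^2 + 3*s + 10) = (s - 2)*(s + 2)*(s^2 - 4*s - 5) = (s - 5)*(s - 2)*(s + 2)*(s + 1)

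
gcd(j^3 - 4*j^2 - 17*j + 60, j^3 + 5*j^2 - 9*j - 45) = j - 3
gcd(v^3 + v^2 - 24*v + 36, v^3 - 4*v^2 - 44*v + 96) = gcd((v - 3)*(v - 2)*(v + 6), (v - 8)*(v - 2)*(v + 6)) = v^2 + 4*v - 12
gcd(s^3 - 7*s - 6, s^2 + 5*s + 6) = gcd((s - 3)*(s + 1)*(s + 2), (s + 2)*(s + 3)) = s + 2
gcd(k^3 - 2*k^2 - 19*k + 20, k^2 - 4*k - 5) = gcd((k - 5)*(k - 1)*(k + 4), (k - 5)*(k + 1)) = k - 5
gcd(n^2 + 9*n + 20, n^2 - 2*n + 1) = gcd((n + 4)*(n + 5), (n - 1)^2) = 1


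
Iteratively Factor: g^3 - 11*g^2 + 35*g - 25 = (g - 1)*(g^2 - 10*g + 25) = (g - 5)*(g - 1)*(g - 5)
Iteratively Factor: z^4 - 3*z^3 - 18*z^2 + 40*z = (z)*(z^3 - 3*z^2 - 18*z + 40) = z*(z - 5)*(z^2 + 2*z - 8) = z*(z - 5)*(z + 4)*(z - 2)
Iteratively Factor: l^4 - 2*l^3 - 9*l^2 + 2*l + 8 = (l - 4)*(l^3 + 2*l^2 - l - 2) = (l - 4)*(l + 2)*(l^2 - 1) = (l - 4)*(l - 1)*(l + 2)*(l + 1)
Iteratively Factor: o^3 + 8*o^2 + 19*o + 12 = (o + 4)*(o^2 + 4*o + 3) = (o + 1)*(o + 4)*(o + 3)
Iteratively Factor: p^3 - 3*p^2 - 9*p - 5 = (p - 5)*(p^2 + 2*p + 1) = (p - 5)*(p + 1)*(p + 1)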